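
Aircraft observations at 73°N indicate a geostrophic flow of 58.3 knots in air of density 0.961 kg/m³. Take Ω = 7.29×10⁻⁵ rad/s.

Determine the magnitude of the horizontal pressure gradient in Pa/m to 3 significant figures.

4.02×10⁻³ Pa/m

Coriolis parameter at 73°N:
f = 2Ω sin φ = 2 × 7.29×10⁻⁵ × sin 73° = 1.39×10⁻⁴ s⁻¹
Wind speed in SI: 58.3 knots = 30.0 m/s
Geostrophic balance rearranged: |∂P/∂n| = f ρ V_g
|∂P/∂n| = 1.39×10⁻⁴ × 0.961 × 30.0 = 4.02×10⁻³ Pa/m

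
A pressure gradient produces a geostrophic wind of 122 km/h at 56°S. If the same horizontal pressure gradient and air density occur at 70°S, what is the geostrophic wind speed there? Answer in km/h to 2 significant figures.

With the same pressure gradient and density, V_g ∝ 1/f ∝ 1/sin φ.
V₂ = V₁ · sin φ₁ / sin φ₂ = 122 × sin 56° / sin 70°
V₂ = 122 × 0.8290/0.9397 = 110 km/h

110 km/h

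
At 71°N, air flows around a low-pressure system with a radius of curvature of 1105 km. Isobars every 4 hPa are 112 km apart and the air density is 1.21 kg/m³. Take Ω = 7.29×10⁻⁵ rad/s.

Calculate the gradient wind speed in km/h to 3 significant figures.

Coriolis parameter at 71°N:
f = 2Ω sin φ = 2 × 7.29×10⁻⁵ × sin 71° = 1.38×10⁻⁴ s⁻¹
Pressure gradient: |∂P/∂n| = 400 Pa / 112000 m = 3.57×10⁻³ Pa/m
Geostrophic speed: V_g = |∂P/∂n|/(fρ) = 3.57×10⁻³/(1.38×10⁻⁴ × 1.21) = 21.4 m/s
Around a low, centrifugal force acts outward with Coriolis, so pressure-gradient force balances both:
(1/ρ)|∂P/∂n| = fV + V²/R  →  V² + fR·V − fR·V_g = 0
With fR = 1.38×10⁻⁴ × 1105×10³ m = 152 m/s:
V = [−fR + √((fR)² + 4 fR V_g)]/2 = [−152 + √(152² + 4×152×21.4)]/2 = 19 m/s
Subgeostrophic (V < V_g = 21.4 m/s), as expected around a low.
Converting: 19 m/s × 3.6 = 68.5 km/h

68.5 km/h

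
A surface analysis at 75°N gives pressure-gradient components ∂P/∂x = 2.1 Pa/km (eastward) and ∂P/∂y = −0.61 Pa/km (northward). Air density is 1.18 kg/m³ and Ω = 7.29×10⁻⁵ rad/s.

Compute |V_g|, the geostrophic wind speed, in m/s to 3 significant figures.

13.2 m/s

Coriolis parameter at 75°N:
f = 2Ω sin φ = 2 × 7.29×10⁻⁵ × sin 75° = 1.41×10⁻⁴ s⁻¹
Component geostrophic relations (x east, y north):
u_g = −(1/(fρ)) ∂P/∂y,  v_g = (1/(fρ)) ∂P/∂x
u_g = −(−0.61×10⁻³)/(1.41×10⁻⁴ × 1.18) = 3.67 m/s;  v_g = (2.1×10⁻³)/(1.41×10⁻⁴ × 1.18) = 12.6 m/s
|V_g| = √(u_g² + v_g²) = 13.2 m/s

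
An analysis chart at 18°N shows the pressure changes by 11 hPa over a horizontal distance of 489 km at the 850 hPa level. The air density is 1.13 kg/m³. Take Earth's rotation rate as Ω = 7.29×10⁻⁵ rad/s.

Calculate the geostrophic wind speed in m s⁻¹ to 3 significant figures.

Coriolis parameter at 18°N:
f = 2Ω sin φ = 2 × 7.29×10⁻⁵ × sin 18° = 4.51×10⁻⁵ s⁻¹
Pressure gradient: |∂P/∂n| = 1100 Pa / 489000 m = 2.25×10⁻³ Pa/m
Geostrophic balance (pressure-gradient force = Coriolis force):
V_g = (1/(fρ)) |∂P/∂n| = 2.25×10⁻³ / (4.51×10⁻⁵ × 1.13) = 44.2 m/s

44.2 m s⁻¹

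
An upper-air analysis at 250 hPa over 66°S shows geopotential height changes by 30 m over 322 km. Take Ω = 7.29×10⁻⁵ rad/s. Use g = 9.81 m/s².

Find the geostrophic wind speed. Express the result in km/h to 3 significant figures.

24.7 km/h

Coriolis parameter at 66°S:
f = 2Ω sin φ = 2 × 7.29×10⁻⁵ × sin 66° = 1.33×10⁻⁴ s⁻¹
Height gradient: |∂Z/∂n| = 30 m / 322000 m = 9.32×10⁻⁵
On a pressure surface, geostrophic balance gives V_g = (g/f)|∂Z/∂n|:
V_g = 9.81 × 9.32×10⁻⁵ / 1.33×10⁻⁴ = 6.86 m/s
Converting: 6.86 m/s × 3.6 = 24.7 km/h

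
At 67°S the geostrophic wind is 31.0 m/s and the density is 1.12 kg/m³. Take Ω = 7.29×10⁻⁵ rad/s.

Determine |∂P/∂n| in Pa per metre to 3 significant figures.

4.66×10⁻³ Pa/m

Coriolis parameter at 67°S:
f = 2Ω sin φ = 2 × 7.29×10⁻⁵ × sin 67° = 1.34×10⁻⁴ s⁻¹
Geostrophic balance rearranged: |∂P/∂n| = f ρ V_g
|∂P/∂n| = 1.34×10⁻⁴ × 1.12 × 31.0 = 4.66×10⁻³ Pa/m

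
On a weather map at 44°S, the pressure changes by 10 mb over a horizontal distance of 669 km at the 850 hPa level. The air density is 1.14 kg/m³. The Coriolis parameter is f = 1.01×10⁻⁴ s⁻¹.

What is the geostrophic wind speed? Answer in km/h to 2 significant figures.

47 km/h

Pressure gradient: |∂P/∂n| = 1000 Pa / 669000 m = 1.49×10⁻³ Pa/m
Geostrophic balance (pressure-gradient force = Coriolis force):
V_g = (1/(fρ)) |∂P/∂n| = 1.49×10⁻³ / (1.01×10⁻⁴ × 1.14) = 13.0 m/s
Converting: 13.0 m/s × 3.6 = 47 km/h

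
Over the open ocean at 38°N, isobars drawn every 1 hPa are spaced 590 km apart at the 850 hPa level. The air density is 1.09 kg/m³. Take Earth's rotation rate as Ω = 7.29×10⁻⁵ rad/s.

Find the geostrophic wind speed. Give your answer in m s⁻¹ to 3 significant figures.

1.73 m s⁻¹

Coriolis parameter at 38°N:
f = 2Ω sin φ = 2 × 7.29×10⁻⁵ × sin 38° = 8.98×10⁻⁵ s⁻¹
Pressure gradient: |∂P/∂n| = 100 Pa / 590000 m = 1.69×10⁻⁴ Pa/m
Geostrophic balance (pressure-gradient force = Coriolis force):
V_g = (1/(fρ)) |∂P/∂n| = 1.69×10⁻⁴ / (8.98×10⁻⁵ × 1.09) = 1.73 m/s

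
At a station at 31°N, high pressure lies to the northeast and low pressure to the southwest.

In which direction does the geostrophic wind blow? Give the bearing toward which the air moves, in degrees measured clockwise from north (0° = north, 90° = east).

315°

The pressure-gradient force points toward the southwest (bearing 225°).
Geostrophic balance: in the Northern Hemisphere the Coriolis force deflects motion to the right, so the geostrophic wind blows 90° to the right of the pressure-gradient force (low pressure on the left).
Rotating 225° by 90° clockwise gives 315° — the wind blows toward the northwest.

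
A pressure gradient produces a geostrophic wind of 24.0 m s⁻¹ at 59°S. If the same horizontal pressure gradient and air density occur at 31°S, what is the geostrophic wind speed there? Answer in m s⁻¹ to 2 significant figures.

40 m s⁻¹

With the same pressure gradient and density, V_g ∝ 1/f ∝ 1/sin φ.
V₂ = V₁ · sin φ₁ / sin φ₂ = 24.0 × sin 59° / sin 31°
V₂ = 24.0 × 0.8572/0.5150 = 40 m s⁻¹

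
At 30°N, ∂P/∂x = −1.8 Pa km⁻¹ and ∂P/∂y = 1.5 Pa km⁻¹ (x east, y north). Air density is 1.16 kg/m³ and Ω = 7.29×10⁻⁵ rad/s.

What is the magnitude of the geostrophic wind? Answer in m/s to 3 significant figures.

Coriolis parameter at 30°N:
f = 2Ω sin φ = 2 × 7.29×10⁻⁵ × sin 30° = 7.29×10⁻⁵ s⁻¹
Component geostrophic relations (x east, y north):
u_g = −(1/(fρ)) ∂P/∂y,  v_g = (1/(fρ)) ∂P/∂x
u_g = −(1.5×10⁻³)/(7.29×10⁻⁵ × 1.16) = −17.7 m/s;  v_g = (−1.8×10⁻³)/(7.29×10⁻⁵ × 1.16) = −21.3 m/s
|V_g| = √(u_g² + v_g²) = 27.7 m/s

27.7 m/s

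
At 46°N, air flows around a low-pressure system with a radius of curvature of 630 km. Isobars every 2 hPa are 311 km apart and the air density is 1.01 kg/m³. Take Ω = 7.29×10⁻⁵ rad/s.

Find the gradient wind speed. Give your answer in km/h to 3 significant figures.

Coriolis parameter at 46°N:
f = 2Ω sin φ = 2 × 7.29×10⁻⁵ × sin 46° = 1.05×10⁻⁴ s⁻¹
Pressure gradient: |∂P/∂n| = 200 Pa / 311000 m = 6.43×10⁻⁴ Pa/m
Geostrophic speed: V_g = |∂P/∂n|/(fρ) = 6.43×10⁻⁴/(1.05×10⁻⁴ × 1.01) = 6.07 m/s
Around a low, centrifugal force acts outward with Coriolis, so pressure-gradient force balances both:
(1/ρ)|∂P/∂n| = fV + V²/R  →  V² + fR·V − fR·V_g = 0
With fR = 1.05×10⁻⁴ × 630×10³ m = 66.1 m/s:
V = [−fR + √((fR)² + 4 fR V_g)]/2 = [−66.1 + √(66.1² + 4×66.1×6.07)]/2 = 5.6 m/s
Subgeostrophic (V < V_g = 6.07 m/s), as expected around a low.
Converting: 5.6 m/s × 3.6 = 20.1 km/h

20.1 km/h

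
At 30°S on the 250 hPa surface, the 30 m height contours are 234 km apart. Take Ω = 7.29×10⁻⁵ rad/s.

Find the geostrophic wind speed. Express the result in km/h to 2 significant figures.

62 km/h

Coriolis parameter at 30°S:
f = 2Ω sin φ = 2 × 7.29×10⁻⁵ × sin 30° = 7.29×10⁻⁵ s⁻¹
Height gradient: |∂Z/∂n| = 30 m / 234000 m = 1.28×10⁻⁴
On a pressure surface, geostrophic balance gives V_g = (g/f)|∂Z/∂n|:
V_g = 9.81 × 1.28×10⁻⁴ / 7.29×10⁻⁵ = 17.3 m/s
Converting: 17.3 m/s × 3.6 = 62 km/h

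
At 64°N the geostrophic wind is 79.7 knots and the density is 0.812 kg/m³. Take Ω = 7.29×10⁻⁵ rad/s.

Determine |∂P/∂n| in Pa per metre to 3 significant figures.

Coriolis parameter at 64°N:
f = 2Ω sin φ = 2 × 7.29×10⁻⁵ × sin 64° = 1.31×10⁻⁴ s⁻¹
Wind speed in SI: 79.7 knots = 41.0 m/s
Geostrophic balance rearranged: |∂P/∂n| = f ρ V_g
|∂P/∂n| = 1.31×10⁻⁴ × 0.812 × 41.0 = 4.36×10⁻³ Pa/m

4.36×10⁻³ Pa/m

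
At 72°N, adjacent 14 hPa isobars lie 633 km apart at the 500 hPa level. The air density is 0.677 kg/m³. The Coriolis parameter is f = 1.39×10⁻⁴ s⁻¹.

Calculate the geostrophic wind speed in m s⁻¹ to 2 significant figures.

24 m s⁻¹

Pressure gradient: |∂P/∂n| = 1400 Pa / 633000 m = 2.21×10⁻³ Pa/m
Geostrophic balance (pressure-gradient force = Coriolis force):
V_g = (1/(fρ)) |∂P/∂n| = 2.21×10⁻³ / (1.39×10⁻⁴ × 0.677) = 23.5 m/s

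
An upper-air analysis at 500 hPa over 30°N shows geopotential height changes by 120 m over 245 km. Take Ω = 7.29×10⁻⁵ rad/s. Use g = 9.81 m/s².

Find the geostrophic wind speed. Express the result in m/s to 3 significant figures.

65.9 m/s

Coriolis parameter at 30°N:
f = 2Ω sin φ = 2 × 7.29×10⁻⁵ × sin 30° = 7.29×10⁻⁵ s⁻¹
Height gradient: |∂Z/∂n| = 120 m / 245000 m = 4.90×10⁻⁴
On a pressure surface, geostrophic balance gives V_g = (g/f)|∂Z/∂n|:
V_g = 9.81 × 4.90×10⁻⁴ / 7.29×10⁻⁵ = 65.9 m/s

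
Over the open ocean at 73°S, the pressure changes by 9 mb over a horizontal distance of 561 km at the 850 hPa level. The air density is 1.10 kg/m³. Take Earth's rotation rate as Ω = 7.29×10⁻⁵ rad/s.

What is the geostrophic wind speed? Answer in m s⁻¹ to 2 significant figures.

10 m s⁻¹

Coriolis parameter at 73°S:
f = 2Ω sin φ = 2 × 7.29×10⁻⁵ × sin 73° = 1.39×10⁻⁴ s⁻¹
Pressure gradient: |∂P/∂n| = 900 Pa / 561000 m = 1.60×10⁻³ Pa/m
Geostrophic balance (pressure-gradient force = Coriolis force):
V_g = (1/(fρ)) |∂P/∂n| = 1.60×10⁻³ / (1.39×10⁻⁴ × 1.10) = 10.5 m/s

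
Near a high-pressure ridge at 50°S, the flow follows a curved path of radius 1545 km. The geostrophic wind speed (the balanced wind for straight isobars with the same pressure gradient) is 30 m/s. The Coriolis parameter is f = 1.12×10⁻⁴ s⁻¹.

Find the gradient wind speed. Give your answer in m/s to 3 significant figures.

Around a high, pressure-gradient force acts outward with centrifugal, so Coriolis balances both:
fV = (1/ρ)|∂P/∂n| + V²/R  →  V² − fR·V + fR·V_g = 0
With fR = 1.12×10⁻⁴ × 1545×10³ m = 173 m/s:
V = [fR − √((fR)² − 4 fR V_g)]/2 = [173 − √(173² − 4×173×30)]/2 = 38.6 m/s
Supergeostrophic (V > V_g = 30 m/s), as expected around a high.

38.6 m/s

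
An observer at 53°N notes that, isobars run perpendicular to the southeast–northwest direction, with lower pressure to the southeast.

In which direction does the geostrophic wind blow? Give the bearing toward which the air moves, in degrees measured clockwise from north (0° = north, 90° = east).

225°

The pressure-gradient force points toward the southeast (bearing 135°).
Geostrophic balance: in the Northern Hemisphere the Coriolis force deflects motion to the right, so the geostrophic wind blows 90° to the right of the pressure-gradient force (low pressure on the left).
Rotating 135° by 90° clockwise gives 225° — the wind blows toward the southwest.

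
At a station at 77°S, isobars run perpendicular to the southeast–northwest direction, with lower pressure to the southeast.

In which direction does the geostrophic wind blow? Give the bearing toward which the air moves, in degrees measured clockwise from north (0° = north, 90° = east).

045°

The pressure-gradient force points toward the southeast (bearing 135°).
Geostrophic balance: in the Southern Hemisphere the Coriolis force deflects motion to the left, so the geostrophic wind blows 90° to the left of the pressure-gradient force (low pressure on the right).
Rotating 135° by 90° counterclockwise gives 045° — the wind blows toward the northeast.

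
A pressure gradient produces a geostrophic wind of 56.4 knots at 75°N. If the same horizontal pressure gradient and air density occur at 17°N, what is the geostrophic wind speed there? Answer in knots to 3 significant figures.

With the same pressure gradient and density, V_g ∝ 1/f ∝ 1/sin φ.
V₂ = V₁ · sin φ₁ / sin φ₂ = 56.4 × sin 75° / sin 17°
V₂ = 56.4 × 0.9659/0.2924 = 186 knots

186 knots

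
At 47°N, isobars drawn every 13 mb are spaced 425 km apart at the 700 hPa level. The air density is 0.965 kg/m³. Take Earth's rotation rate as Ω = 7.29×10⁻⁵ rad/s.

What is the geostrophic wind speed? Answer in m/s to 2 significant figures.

30 m/s

Coriolis parameter at 47°N:
f = 2Ω sin φ = 2 × 7.29×10⁻⁵ × sin 47° = 1.07×10⁻⁴ s⁻¹
Pressure gradient: |∂P/∂n| = 1300 Pa / 425000 m = 3.06×10⁻³ Pa/m
Geostrophic balance (pressure-gradient force = Coriolis force):
V_g = (1/(fρ)) |∂P/∂n| = 3.06×10⁻³ / (1.07×10⁻⁴ × 0.965) = 29.7 m/s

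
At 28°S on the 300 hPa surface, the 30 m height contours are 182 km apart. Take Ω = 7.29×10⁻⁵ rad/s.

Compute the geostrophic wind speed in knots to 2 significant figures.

46 knots

Coriolis parameter at 28°S:
f = 2Ω sin φ = 2 × 7.29×10⁻⁵ × sin 28° = 6.84×10⁻⁵ s⁻¹
Height gradient: |∂Z/∂n| = 30 m / 182000 m = 1.65×10⁻⁴
On a pressure surface, geostrophic balance gives V_g = (g/f)|∂Z/∂n|:
V_g = 9.81 × 1.65×10⁻⁴ / 6.84×10⁻⁵ = 23.6 m/s
Converting: 23.6 m/s × 1.944 = 46 knots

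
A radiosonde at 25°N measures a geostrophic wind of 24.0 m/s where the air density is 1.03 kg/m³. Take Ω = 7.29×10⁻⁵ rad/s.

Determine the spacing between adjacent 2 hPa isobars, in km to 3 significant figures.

131 km

Coriolis parameter at 25°N:
f = 2Ω sin φ = 2 × 7.29×10⁻⁵ × sin 25° = 6.16×10⁻⁵ s⁻¹
Geostrophic balance rearranged: |∂P/∂n| = f ρ V_g
|∂P/∂n| = 6.16×10⁻⁵ × 1.03 × 24.0 = 1.52×10⁻³ Pa/m
Isobar spacing: Δn = ΔP/|∂P/∂n| = 200 Pa / 1.52×10⁻³ Pa/m = 131303 m ≈ 131 km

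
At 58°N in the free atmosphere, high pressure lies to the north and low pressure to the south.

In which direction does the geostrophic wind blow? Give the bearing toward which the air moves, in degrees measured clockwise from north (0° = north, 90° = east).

The pressure-gradient force points toward the south (bearing 180°).
Geostrophic balance: in the Northern Hemisphere the Coriolis force deflects motion to the right, so the geostrophic wind blows 90° to the right of the pressure-gradient force (low pressure on the left).
Rotating 180° by 90° clockwise gives 270° — the wind blows toward the west.

270°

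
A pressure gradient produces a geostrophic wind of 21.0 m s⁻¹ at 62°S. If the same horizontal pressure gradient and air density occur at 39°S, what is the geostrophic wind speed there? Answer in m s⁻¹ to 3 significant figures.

29.5 m s⁻¹

With the same pressure gradient and density, V_g ∝ 1/f ∝ 1/sin φ.
V₂ = V₁ · sin φ₁ / sin φ₂ = 21.0 × sin 62° / sin 39°
V₂ = 21.0 × 0.8829/0.6293 = 29.5 m s⁻¹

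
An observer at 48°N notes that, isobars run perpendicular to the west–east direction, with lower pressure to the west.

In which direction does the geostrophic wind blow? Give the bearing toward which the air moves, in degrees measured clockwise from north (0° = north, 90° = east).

000°

The pressure-gradient force points toward the west (bearing 270°).
Geostrophic balance: in the Northern Hemisphere the Coriolis force deflects motion to the right, so the geostrophic wind blows 90° to the right of the pressure-gradient force (low pressure on the left).
Rotating 270° by 90° clockwise gives 000° — the wind blows toward the north.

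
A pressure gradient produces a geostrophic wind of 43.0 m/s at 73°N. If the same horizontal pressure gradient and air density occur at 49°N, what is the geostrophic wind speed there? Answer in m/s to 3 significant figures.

54.5 m/s

With the same pressure gradient and density, V_g ∝ 1/f ∝ 1/sin φ.
V₂ = V₁ · sin φ₁ / sin φ₂ = 43.0 × sin 73° / sin 49°
V₂ = 43.0 × 0.9563/0.7547 = 54.5 m/s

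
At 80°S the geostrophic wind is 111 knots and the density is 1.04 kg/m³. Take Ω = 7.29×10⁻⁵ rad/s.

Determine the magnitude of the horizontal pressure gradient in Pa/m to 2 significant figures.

Coriolis parameter at 80°S:
f = 2Ω sin φ = 2 × 7.29×10⁻⁵ × sin 80° = 1.44×10⁻⁴ s⁻¹
Wind speed in SI: 111 knots = 57.1 m/s
Geostrophic balance rearranged: |∂P/∂n| = f ρ V_g
|∂P/∂n| = 1.44×10⁻⁴ × 1.04 × 57.1 = 8.53×10⁻³ Pa/m

8.5×10⁻³ Pa/m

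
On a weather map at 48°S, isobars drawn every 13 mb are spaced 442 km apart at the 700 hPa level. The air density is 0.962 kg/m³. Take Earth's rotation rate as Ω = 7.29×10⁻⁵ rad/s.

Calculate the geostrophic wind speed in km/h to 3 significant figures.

102 km/h

Coriolis parameter at 48°S:
f = 2Ω sin φ = 2 × 7.29×10⁻⁵ × sin 48° = 1.08×10⁻⁴ s⁻¹
Pressure gradient: |∂P/∂n| = 1300 Pa / 442000 m = 2.94×10⁻³ Pa/m
Geostrophic balance (pressure-gradient force = Coriolis force):
V_g = (1/(fρ)) |∂P/∂n| = 2.94×10⁻³ / (1.08×10⁻⁴ × 0.962) = 28.2 m/s
Converting: 28.2 m/s × 3.6 = 102 km/h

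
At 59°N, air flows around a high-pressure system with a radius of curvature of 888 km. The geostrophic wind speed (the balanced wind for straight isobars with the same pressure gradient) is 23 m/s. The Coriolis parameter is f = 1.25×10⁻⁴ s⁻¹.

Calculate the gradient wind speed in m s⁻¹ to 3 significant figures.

32.5 m s⁻¹

Around a high, pressure-gradient force acts outward with centrifugal, so Coriolis balances both:
fV = (1/ρ)|∂P/∂n| + V²/R  →  V² − fR·V + fR·V_g = 0
With fR = 1.25×10⁻⁴ × 888×10³ m = 111 m/s:
V = [fR − √((fR)² − 4 fR V_g)]/2 = [111 − √(111² − 4×111×23)]/2 = 32.5 m/s
Supergeostrophic (V > V_g = 23 m/s), as expected around a high.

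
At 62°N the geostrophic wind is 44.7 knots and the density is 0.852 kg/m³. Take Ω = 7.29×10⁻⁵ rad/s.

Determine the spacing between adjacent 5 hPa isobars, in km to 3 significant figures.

198 km

Coriolis parameter at 62°N:
f = 2Ω sin φ = 2 × 7.29×10⁻⁵ × sin 62° = 1.29×10⁻⁴ s⁻¹
Wind speed in SI: 44.7 knots = 23.0 m/s
Geostrophic balance rearranged: |∂P/∂n| = f ρ V_g
|∂P/∂n| = 1.29×10⁻⁴ × 0.852 × 23.0 = 2.52×10⁻³ Pa/m
Isobar spacing: Δn = ΔP/|∂P/∂n| = 500 Pa / 2.52×10⁻³ Pa/m = 198240 m ≈ 198 km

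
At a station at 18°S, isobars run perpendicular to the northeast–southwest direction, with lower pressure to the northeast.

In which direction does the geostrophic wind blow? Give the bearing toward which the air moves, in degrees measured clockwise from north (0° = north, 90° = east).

315°

The pressure-gradient force points toward the northeast (bearing 045°).
Geostrophic balance: in the Southern Hemisphere the Coriolis force deflects motion to the left, so the geostrophic wind blows 90° to the left of the pressure-gradient force (low pressure on the right).
Rotating 045° by 90° counterclockwise gives 315° — the wind blows toward the northwest.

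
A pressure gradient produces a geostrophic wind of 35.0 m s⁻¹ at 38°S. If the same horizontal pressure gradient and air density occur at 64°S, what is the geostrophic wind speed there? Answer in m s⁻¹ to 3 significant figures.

24.0 m s⁻¹

With the same pressure gradient and density, V_g ∝ 1/f ∝ 1/sin φ.
V₂ = V₁ · sin φ₁ / sin φ₂ = 35.0 × sin 38° / sin 64°
V₂ = 35.0 × 0.6157/0.8988 = 24.0 m s⁻¹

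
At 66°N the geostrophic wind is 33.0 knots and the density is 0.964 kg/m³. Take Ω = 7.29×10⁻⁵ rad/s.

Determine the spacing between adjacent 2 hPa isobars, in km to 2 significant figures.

92 km

Coriolis parameter at 66°N:
f = 2Ω sin φ = 2 × 7.29×10⁻⁵ × sin 66° = 1.33×10⁻⁴ s⁻¹
Wind speed in SI: 33.0 knots = 17.0 m/s
Geostrophic balance rearranged: |∂P/∂n| = f ρ V_g
|∂P/∂n| = 1.33×10⁻⁴ × 0.964 × 17.0 = 2.18×10⁻³ Pa/m
Isobar spacing: Δn = ΔP/|∂P/∂n| = 200 Pa / 2.18×10⁻³ Pa/m = 91752 m ≈ 92 km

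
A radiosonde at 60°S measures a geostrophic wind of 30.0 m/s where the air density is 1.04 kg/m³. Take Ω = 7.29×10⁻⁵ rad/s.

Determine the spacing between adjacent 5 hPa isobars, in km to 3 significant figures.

Coriolis parameter at 60°S:
f = 2Ω sin φ = 2 × 7.29×10⁻⁵ × sin 60° = 1.26×10⁻⁴ s⁻¹
Geostrophic balance rearranged: |∂P/∂n| = f ρ V_g
|∂P/∂n| = 1.26×10⁻⁴ × 1.04 × 30.0 = 3.94×10⁻³ Pa/m
Isobar spacing: Δn = ΔP/|∂P/∂n| = 500 Pa / 3.94×10⁻³ Pa/m = 126919 m ≈ 127 km

127 km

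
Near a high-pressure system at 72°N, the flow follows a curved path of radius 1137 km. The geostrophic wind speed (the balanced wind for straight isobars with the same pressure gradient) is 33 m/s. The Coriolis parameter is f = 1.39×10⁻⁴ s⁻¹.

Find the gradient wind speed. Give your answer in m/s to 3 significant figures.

46.9 m/s

Around a high, pressure-gradient force acts outward with centrifugal, so Coriolis balances both:
fV = (1/ρ)|∂P/∂n| + V²/R  →  V² − fR·V + fR·V_g = 0
With fR = 1.39×10⁻⁴ × 1137×10³ m = 158 m/s:
V = [fR − √((fR)² − 4 fR V_g)]/2 = [158 − √(158² − 4×158×33)]/2 = 46.9 m/s
Supergeostrophic (V > V_g = 33 m/s), as expected around a high.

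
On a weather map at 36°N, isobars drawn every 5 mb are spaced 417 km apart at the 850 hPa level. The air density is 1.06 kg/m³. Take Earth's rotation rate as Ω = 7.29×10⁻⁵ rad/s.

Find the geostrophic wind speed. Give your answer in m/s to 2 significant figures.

Coriolis parameter at 36°N:
f = 2Ω sin φ = 2 × 7.29×10⁻⁵ × sin 36° = 8.57×10⁻⁵ s⁻¹
Pressure gradient: |∂P/∂n| = 500 Pa / 417000 m = 1.20×10⁻³ Pa/m
Geostrophic balance (pressure-gradient force = Coriolis force):
V_g = (1/(fρ)) |∂P/∂n| = 1.20×10⁻³ / (8.57×10⁻⁵ × 1.06) = 13.2 m/s

13 m/s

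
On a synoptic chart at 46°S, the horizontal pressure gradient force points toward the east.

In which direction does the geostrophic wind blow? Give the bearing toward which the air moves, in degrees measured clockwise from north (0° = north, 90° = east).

000°

The pressure-gradient force points toward the east (bearing 090°).
Geostrophic balance: in the Southern Hemisphere the Coriolis force deflects motion to the left, so the geostrophic wind blows 90° to the left of the pressure-gradient force (low pressure on the right).
Rotating 090° by 90° counterclockwise gives 000° — the wind blows toward the north.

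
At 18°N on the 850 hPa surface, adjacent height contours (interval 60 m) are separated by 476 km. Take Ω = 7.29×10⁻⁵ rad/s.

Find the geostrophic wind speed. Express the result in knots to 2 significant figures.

Coriolis parameter at 18°N:
f = 2Ω sin φ = 2 × 7.29×10⁻⁵ × sin 18° = 4.51×10⁻⁵ s⁻¹
Height gradient: |∂Z/∂n| = 60 m / 476000 m = 1.26×10⁻⁴
On a pressure surface, geostrophic balance gives V_g = (g/f)|∂Z/∂n|:
V_g = 9.81 × 1.26×10⁻⁴ / 4.51×10⁻⁵ = 27.4 m/s
Converting: 27.4 m/s × 1.944 = 53 knots

53 knots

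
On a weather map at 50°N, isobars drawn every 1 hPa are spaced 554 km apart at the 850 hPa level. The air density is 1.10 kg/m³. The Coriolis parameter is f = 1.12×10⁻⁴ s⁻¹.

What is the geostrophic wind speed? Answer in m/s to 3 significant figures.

Pressure gradient: |∂P/∂n| = 100 Pa / 554000 m = 1.81×10⁻⁴ Pa/m
Geostrophic balance (pressure-gradient force = Coriolis force):
V_g = (1/(fρ)) |∂P/∂n| = 1.81×10⁻⁴ / (1.12×10⁻⁴ × 1.10) = 1.47 m/s

1.47 m/s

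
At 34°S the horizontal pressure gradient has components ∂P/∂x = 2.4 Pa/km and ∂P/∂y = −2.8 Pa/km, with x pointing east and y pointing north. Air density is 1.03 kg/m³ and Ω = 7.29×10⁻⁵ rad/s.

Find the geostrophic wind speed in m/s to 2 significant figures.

44 m/s

Coriolis parameter at 34°S:
f = 2Ω sin φ = 2 × 7.29×10⁻⁵ × sin 34° = 8.15×10⁻⁵ s⁻¹
In the Southern Hemisphere f is negative: f = −8.15×10⁻⁵ s⁻¹.
Component geostrophic relations (x east, y north):
u_g = −(1/(fρ)) ∂P/∂y,  v_g = (1/(fρ)) ∂P/∂x
u_g = −(−2.8×10⁻³)/(−8.15×10⁻⁵ × 1.03) = −33.3 m/s;  v_g = (2.4×10⁻³)/(−8.15×10⁻⁵ × 1.03) = −28.6 m/s
|V_g| = √(u_g² + v_g²) = 43.9 m/s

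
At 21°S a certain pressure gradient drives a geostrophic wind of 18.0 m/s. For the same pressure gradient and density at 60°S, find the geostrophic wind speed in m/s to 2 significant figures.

With the same pressure gradient and density, V_g ∝ 1/f ∝ 1/sin φ.
V₂ = V₁ · sin φ₁ / sin φ₂ = 18.0 × sin 21° / sin 60°
V₂ = 18.0 × 0.3584/0.8660 = 7.4 m/s

7.4 m/s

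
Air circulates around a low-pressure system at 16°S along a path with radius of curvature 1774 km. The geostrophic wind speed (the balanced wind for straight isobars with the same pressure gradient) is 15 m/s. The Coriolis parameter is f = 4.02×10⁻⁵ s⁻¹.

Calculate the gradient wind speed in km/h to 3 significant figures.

45.8 km/h

Around a low, centrifugal force acts outward with Coriolis, so pressure-gradient force balances both:
(1/ρ)|∂P/∂n| = fV + V²/R  →  V² + fR·V − fR·V_g = 0
With fR = 4.02×10⁻⁵ × 1774×10³ m = 71.3 m/s:
V = [−fR + √((fR)² + 4 fR V_g)]/2 = [−71.3 + √(71.3² + 4×71.3×15)]/2 = 12.7 m/s
Subgeostrophic (V < V_g = 15 m/s), as expected around a low.
Converting: 12.7 m/s × 3.6 = 45.8 km/h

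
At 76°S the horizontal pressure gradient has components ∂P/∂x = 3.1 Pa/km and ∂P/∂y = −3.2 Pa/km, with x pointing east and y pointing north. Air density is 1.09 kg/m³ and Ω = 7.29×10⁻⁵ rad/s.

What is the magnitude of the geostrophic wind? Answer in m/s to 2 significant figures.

Coriolis parameter at 76°S:
f = 2Ω sin φ = 2 × 7.29×10⁻⁵ × sin 76° = 1.41×10⁻⁴ s⁻¹
In the Southern Hemisphere f is negative: f = −1.41×10⁻⁴ s⁻¹.
Component geostrophic relations (x east, y north):
u_g = −(1/(fρ)) ∂P/∂y,  v_g = (1/(fρ)) ∂P/∂x
u_g = −(−3.2×10⁻³)/(−1.41×10⁻⁴ × 1.09) = −20.8 m/s;  v_g = (3.1×10⁻³)/(−1.41×10⁻⁴ × 1.09) = −20.1 m/s
|V_g| = √(u_g² + v_g²) = 28.9 m/s

29 m/s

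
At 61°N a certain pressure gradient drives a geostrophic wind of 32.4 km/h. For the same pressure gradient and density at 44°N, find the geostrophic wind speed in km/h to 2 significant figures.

41 km/h

With the same pressure gradient and density, V_g ∝ 1/f ∝ 1/sin φ.
V₂ = V₁ · sin φ₁ / sin φ₂ = 32.4 × sin 61° / sin 44°
V₂ = 32.4 × 0.8746/0.6947 = 41 km/h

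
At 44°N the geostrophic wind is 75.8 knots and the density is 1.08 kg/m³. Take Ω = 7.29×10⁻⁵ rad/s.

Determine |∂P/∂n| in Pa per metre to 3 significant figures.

Coriolis parameter at 44°N:
f = 2Ω sin φ = 2 × 7.29×10⁻⁵ × sin 44° = 1.01×10⁻⁴ s⁻¹
Wind speed in SI: 75.8 knots = 39.0 m/s
Geostrophic balance rearranged: |∂P/∂n| = f ρ V_g
|∂P/∂n| = 1.01×10⁻⁴ × 1.08 × 39.0 = 4.27×10⁻³ Pa/m

4.27×10⁻³ Pa/m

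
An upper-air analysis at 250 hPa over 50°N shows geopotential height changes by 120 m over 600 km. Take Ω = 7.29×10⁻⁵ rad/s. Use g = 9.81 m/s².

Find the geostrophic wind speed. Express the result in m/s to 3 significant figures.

17.6 m/s

Coriolis parameter at 50°N:
f = 2Ω sin φ = 2 × 7.29×10⁻⁵ × sin 50° = 1.12×10⁻⁴ s⁻¹
Height gradient: |∂Z/∂n| = 120 m / 600000 m = 2.00×10⁻⁴
On a pressure surface, geostrophic balance gives V_g = (g/f)|∂Z/∂n|:
V_g = 9.81 × 2.00×10⁻⁴ / 1.12×10⁻⁴ = 17.6 m/s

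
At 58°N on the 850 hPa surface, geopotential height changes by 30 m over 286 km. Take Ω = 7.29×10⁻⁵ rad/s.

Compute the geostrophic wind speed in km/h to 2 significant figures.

Coriolis parameter at 58°N:
f = 2Ω sin φ = 2 × 7.29×10⁻⁵ × sin 58° = 1.24×10⁻⁴ s⁻¹
Height gradient: |∂Z/∂n| = 30 m / 286000 m = 1.05×10⁻⁴
On a pressure surface, geostrophic balance gives V_g = (g/f)|∂Z/∂n|:
V_g = 9.81 × 1.05×10⁻⁴ / 1.24×10⁻⁴ = 8.32 m/s
Converting: 8.32 m/s × 3.6 = 30 km/h

30 km/h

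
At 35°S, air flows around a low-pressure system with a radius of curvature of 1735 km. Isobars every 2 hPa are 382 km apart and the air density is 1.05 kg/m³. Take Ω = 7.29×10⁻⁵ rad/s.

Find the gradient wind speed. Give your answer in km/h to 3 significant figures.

Coriolis parameter at 35°S:
f = 2Ω sin φ = 2 × 7.29×10⁻⁵ × sin 35° = 8.36×10⁻⁵ s⁻¹
Pressure gradient: |∂P/∂n| = 200 Pa / 382000 m = 5.24×10⁻⁴ Pa/m
Geostrophic speed: V_g = |∂P/∂n|/(fρ) = 5.24×10⁻⁴/(8.36×10⁻⁵ × 1.05) = 5.96 m/s
Around a low, centrifugal force acts outward with Coriolis, so pressure-gradient force balances both:
(1/ρ)|∂P/∂n| = fV + V²/R  →  V² + fR·V − fR·V_g = 0
With fR = 8.36×10⁻⁵ × 1735×10³ m = 145 m/s:
V = [−fR + √((fR)² + 4 fR V_g)]/2 = [−145 + √(145² + 4×145×5.96)]/2 = 5.74 m/s
Subgeostrophic (V < V_g = 5.96 m/s), as expected around a low.
Converting: 5.74 m/s × 3.6 = 20.6 km/h

20.6 km/h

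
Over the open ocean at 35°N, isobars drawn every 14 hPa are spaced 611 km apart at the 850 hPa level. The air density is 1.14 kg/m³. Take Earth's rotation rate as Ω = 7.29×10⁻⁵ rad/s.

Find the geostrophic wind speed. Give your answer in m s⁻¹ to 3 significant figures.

Coriolis parameter at 35°N:
f = 2Ω sin φ = 2 × 7.29×10⁻⁵ × sin 35° = 8.36×10⁻⁵ s⁻¹
Pressure gradient: |∂P/∂n| = 1400 Pa / 611000 m = 2.29×10⁻³ Pa/m
Geostrophic balance (pressure-gradient force = Coriolis force):
V_g = (1/(fρ)) |∂P/∂n| = 2.29×10⁻³ / (8.36×10⁻⁵ × 1.14) = 24.0 m/s

24.0 m s⁻¹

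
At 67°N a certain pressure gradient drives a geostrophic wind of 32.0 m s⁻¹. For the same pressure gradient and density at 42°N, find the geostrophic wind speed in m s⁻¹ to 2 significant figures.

With the same pressure gradient and density, V_g ∝ 1/f ∝ 1/sin φ.
V₂ = V₁ · sin φ₁ / sin φ₂ = 32.0 × sin 67° / sin 42°
V₂ = 32.0 × 0.9205/0.6691 = 44 m s⁻¹

44 m s⁻¹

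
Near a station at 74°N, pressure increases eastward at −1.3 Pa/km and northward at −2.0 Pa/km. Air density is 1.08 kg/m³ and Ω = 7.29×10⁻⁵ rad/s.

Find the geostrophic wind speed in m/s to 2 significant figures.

16 m/s

Coriolis parameter at 74°N:
f = 2Ω sin φ = 2 × 7.29×10⁻⁵ × sin 74° = 1.40×10⁻⁴ s⁻¹
Component geostrophic relations (x east, y north):
u_g = −(1/(fρ)) ∂P/∂y,  v_g = (1/(fρ)) ∂P/∂x
u_g = −(−2.0×10⁻³)/(1.40×10⁻⁴ × 1.08) = 13.2 m/s;  v_g = (−1.3×10⁻³)/(1.40×10⁻⁴ × 1.08) = −8.59 m/s
|V_g| = √(u_g² + v_g²) = 15.8 m/s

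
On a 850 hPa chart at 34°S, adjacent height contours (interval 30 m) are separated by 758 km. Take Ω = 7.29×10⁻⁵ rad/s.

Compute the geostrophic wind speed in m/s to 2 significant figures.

Coriolis parameter at 34°S:
f = 2Ω sin φ = 2 × 7.29×10⁻⁵ × sin 34° = 8.15×10⁻⁵ s⁻¹
Height gradient: |∂Z/∂n| = 30 m / 758000 m = 3.96×10⁻⁵
On a pressure surface, geostrophic balance gives V_g = (g/f)|∂Z/∂n|:
V_g = 9.81 × 3.96×10⁻⁵ / 8.15×10⁻⁵ = 4.76 m/s

4.8 m/s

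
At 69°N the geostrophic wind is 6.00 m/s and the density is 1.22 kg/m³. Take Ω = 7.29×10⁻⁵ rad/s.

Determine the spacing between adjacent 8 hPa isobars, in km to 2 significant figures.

Coriolis parameter at 69°N:
f = 2Ω sin φ = 2 × 7.29×10⁻⁵ × sin 69° = 1.36×10⁻⁴ s⁻¹
Geostrophic balance rearranged: |∂P/∂n| = f ρ V_g
|∂P/∂n| = 1.36×10⁻⁴ × 1.22 × 6.00 = 9.96×10⁻⁴ Pa/m
Isobar spacing: Δn = ΔP/|∂P/∂n| = 800 Pa / 9.96×10⁻⁴ Pa/m = 802915 m ≈ 800 km

800 km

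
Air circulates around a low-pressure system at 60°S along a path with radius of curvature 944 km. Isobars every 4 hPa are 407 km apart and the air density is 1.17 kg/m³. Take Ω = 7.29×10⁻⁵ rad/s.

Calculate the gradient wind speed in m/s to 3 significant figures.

6.32 m/s

Coriolis parameter at 60°S:
f = 2Ω sin φ = 2 × 7.29×10⁻⁵ × sin 60° = 1.26×10⁻⁴ s⁻¹
Pressure gradient: |∂P/∂n| = 400 Pa / 407000 m = 9.83×10⁻⁴ Pa/m
Geostrophic speed: V_g = |∂P/∂n|/(fρ) = 9.83×10⁻⁴/(1.26×10⁻⁴ × 1.17) = 6.65 m/s
Around a low, centrifugal force acts outward with Coriolis, so pressure-gradient force balances both:
(1/ρ)|∂P/∂n| = fV + V²/R  →  V² + fR·V − fR·V_g = 0
With fR = 1.26×10⁻⁴ × 944×10³ m = 119 m/s:
V = [−fR + √((fR)² + 4 fR V_g)]/2 = [−119 + √(119² + 4×119×6.65)]/2 = 6.32 m/s
Subgeostrophic (V < V_g = 6.65 m/s), as expected around a low.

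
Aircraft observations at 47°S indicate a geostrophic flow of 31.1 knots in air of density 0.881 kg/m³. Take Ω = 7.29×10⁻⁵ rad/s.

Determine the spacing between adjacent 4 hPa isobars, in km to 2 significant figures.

Coriolis parameter at 47°S:
f = 2Ω sin φ = 2 × 7.29×10⁻⁵ × sin 47° = 1.07×10⁻⁴ s⁻¹
Wind speed in SI: 31.1 knots = 16.0 m/s
Geostrophic balance rearranged: |∂P/∂n| = f ρ V_g
|∂P/∂n| = 1.07×10⁻⁴ × 0.881 × 16.0 = 1.50×10⁻³ Pa/m
Isobar spacing: Δn = ΔP/|∂P/∂n| = 400 Pa / 1.50×10⁻³ Pa/m = 266134 m ≈ 270 km

270 km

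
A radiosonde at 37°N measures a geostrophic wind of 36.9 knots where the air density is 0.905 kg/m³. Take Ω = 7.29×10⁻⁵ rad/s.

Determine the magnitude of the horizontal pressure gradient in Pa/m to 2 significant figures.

1.5×10⁻³ Pa/m

Coriolis parameter at 37°N:
f = 2Ω sin φ = 2 × 7.29×10⁻⁵ × sin 37° = 8.77×10⁻⁵ s⁻¹
Wind speed in SI: 36.9 knots = 19.0 m/s
Geostrophic balance rearranged: |∂P/∂n| = f ρ V_g
|∂P/∂n| = 8.77×10⁻⁵ × 0.905 × 19.0 = 1.51×10⁻³ Pa/m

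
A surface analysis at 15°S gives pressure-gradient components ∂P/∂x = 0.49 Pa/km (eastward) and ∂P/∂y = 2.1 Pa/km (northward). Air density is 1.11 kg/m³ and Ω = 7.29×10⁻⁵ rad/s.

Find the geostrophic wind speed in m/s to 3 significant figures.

Coriolis parameter at 15°S:
f = 2Ω sin φ = 2 × 7.29×10⁻⁵ × sin 15° = 3.77×10⁻⁵ s⁻¹
In the Southern Hemisphere f is negative: f = −3.77×10⁻⁵ s⁻¹.
Component geostrophic relations (x east, y north):
u_g = −(1/(fρ)) ∂P/∂y,  v_g = (1/(fρ)) ∂P/∂x
u_g = −(2.1×10⁻³)/(−3.77×10⁻⁵ × 1.11) = 50.1 m/s;  v_g = (0.49×10⁻³)/(−3.77×10⁻⁵ × 1.11) = −11.7 m/s
|V_g| = √(u_g² + v_g²) = 51.5 m/s

51.5 m/s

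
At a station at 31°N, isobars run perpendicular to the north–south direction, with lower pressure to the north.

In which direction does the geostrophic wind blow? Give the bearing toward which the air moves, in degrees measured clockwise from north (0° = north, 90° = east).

090°

The pressure-gradient force points toward the north (bearing 000°).
Geostrophic balance: in the Northern Hemisphere the Coriolis force deflects motion to the right, so the geostrophic wind blows 90° to the right of the pressure-gradient force (low pressure on the left).
Rotating 000° by 90° clockwise gives 090° — the wind blows toward the east.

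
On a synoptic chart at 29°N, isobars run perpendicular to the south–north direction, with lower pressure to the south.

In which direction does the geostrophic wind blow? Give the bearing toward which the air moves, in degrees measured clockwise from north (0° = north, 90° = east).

270°

The pressure-gradient force points toward the south (bearing 180°).
Geostrophic balance: in the Northern Hemisphere the Coriolis force deflects motion to the right, so the geostrophic wind blows 90° to the right of the pressure-gradient force (low pressure on the left).
Rotating 180° by 90° clockwise gives 270° — the wind blows toward the west.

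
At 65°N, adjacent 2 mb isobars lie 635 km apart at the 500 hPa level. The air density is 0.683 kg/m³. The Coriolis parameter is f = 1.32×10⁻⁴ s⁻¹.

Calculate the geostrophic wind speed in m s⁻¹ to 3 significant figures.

Pressure gradient: |∂P/∂n| = 200 Pa / 635000 m = 3.15×10⁻⁴ Pa/m
Geostrophic balance (pressure-gradient force = Coriolis force):
V_g = (1/(fρ)) |∂P/∂n| = 3.15×10⁻⁴ / (1.32×10⁻⁴ × 0.683) = 3.49 m/s

3.49 m s⁻¹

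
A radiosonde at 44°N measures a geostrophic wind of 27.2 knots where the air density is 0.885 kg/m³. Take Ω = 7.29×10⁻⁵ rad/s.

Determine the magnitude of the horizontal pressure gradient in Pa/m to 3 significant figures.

1.25×10⁻³ Pa/m

Coriolis parameter at 44°N:
f = 2Ω sin φ = 2 × 7.29×10⁻⁵ × sin 44° = 1.01×10⁻⁴ s⁻¹
Wind speed in SI: 27.2 knots = 14.0 m/s
Geostrophic balance rearranged: |∂P/∂n| = f ρ V_g
|∂P/∂n| = 1.01×10⁻⁴ × 0.885 × 14.0 = 1.25×10⁻³ Pa/m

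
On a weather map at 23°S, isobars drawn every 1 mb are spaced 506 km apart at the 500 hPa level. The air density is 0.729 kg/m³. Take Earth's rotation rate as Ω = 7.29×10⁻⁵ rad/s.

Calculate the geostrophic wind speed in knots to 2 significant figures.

Coriolis parameter at 23°S:
f = 2Ω sin φ = 2 × 7.29×10⁻⁵ × sin 23° = 5.70×10⁻⁵ s⁻¹
Pressure gradient: |∂P/∂n| = 100 Pa / 506000 m = 1.98×10⁻⁴ Pa/m
Geostrophic balance (pressure-gradient force = Coriolis force):
V_g = (1/(fρ)) |∂P/∂n| = 1.98×10⁻⁴ / (5.70×10⁻⁵ × 0.729) = 4.76 m/s
Converting: 4.76 m/s × 1.944 = 9.3 knots

9.3 knots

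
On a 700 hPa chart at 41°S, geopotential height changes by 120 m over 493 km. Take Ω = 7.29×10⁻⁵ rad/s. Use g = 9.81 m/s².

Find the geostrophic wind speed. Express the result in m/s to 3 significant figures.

Coriolis parameter at 41°S:
f = 2Ω sin φ = 2 × 7.29×10⁻⁵ × sin 41° = 9.57×10⁻⁵ s⁻¹
Height gradient: |∂Z/∂n| = 120 m / 493000 m = 2.43×10⁻⁴
On a pressure surface, geostrophic balance gives V_g = (g/f)|∂Z/∂n|:
V_g = 9.81 × 2.43×10⁻⁴ / 9.57×10⁻⁵ = 25.0 m/s

25.0 m/s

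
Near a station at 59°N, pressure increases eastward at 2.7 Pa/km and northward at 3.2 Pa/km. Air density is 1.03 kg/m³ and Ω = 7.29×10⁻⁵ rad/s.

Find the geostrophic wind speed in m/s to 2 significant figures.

33 m/s

Coriolis parameter at 59°N:
f = 2Ω sin φ = 2 × 7.29×10⁻⁵ × sin 59° = 1.25×10⁻⁴ s⁻¹
Component geostrophic relations (x east, y north):
u_g = −(1/(fρ)) ∂P/∂y,  v_g = (1/(fρ)) ∂P/∂x
u_g = −(3.2×10⁻³)/(1.25×10⁻⁴ × 1.03) = −24.9 m/s;  v_g = (2.7×10⁻³)/(1.25×10⁻⁴ × 1.03) = 21.0 m/s
|V_g| = √(u_g² + v_g²) = 32.5 m/s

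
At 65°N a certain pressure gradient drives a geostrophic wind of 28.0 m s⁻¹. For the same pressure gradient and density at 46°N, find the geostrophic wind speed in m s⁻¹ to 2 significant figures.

35 m s⁻¹

With the same pressure gradient and density, V_g ∝ 1/f ∝ 1/sin φ.
V₂ = V₁ · sin φ₁ / sin φ₂ = 28.0 × sin 65° / sin 46°
V₂ = 28.0 × 0.9063/0.7193 = 35 m s⁻¹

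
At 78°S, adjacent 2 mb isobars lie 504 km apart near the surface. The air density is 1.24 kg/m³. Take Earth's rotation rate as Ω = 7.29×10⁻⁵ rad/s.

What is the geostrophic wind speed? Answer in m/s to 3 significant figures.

2.24 m/s

Coriolis parameter at 78°S:
f = 2Ω sin φ = 2 × 7.29×10⁻⁵ × sin 78° = 1.43×10⁻⁴ s⁻¹
Pressure gradient: |∂P/∂n| = 200 Pa / 504000 m = 3.97×10⁻⁴ Pa/m
Geostrophic balance (pressure-gradient force = Coriolis force):
V_g = (1/(fρ)) |∂P/∂n| = 3.97×10⁻⁴ / (1.43×10⁻⁴ × 1.24) = 2.24 m/s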